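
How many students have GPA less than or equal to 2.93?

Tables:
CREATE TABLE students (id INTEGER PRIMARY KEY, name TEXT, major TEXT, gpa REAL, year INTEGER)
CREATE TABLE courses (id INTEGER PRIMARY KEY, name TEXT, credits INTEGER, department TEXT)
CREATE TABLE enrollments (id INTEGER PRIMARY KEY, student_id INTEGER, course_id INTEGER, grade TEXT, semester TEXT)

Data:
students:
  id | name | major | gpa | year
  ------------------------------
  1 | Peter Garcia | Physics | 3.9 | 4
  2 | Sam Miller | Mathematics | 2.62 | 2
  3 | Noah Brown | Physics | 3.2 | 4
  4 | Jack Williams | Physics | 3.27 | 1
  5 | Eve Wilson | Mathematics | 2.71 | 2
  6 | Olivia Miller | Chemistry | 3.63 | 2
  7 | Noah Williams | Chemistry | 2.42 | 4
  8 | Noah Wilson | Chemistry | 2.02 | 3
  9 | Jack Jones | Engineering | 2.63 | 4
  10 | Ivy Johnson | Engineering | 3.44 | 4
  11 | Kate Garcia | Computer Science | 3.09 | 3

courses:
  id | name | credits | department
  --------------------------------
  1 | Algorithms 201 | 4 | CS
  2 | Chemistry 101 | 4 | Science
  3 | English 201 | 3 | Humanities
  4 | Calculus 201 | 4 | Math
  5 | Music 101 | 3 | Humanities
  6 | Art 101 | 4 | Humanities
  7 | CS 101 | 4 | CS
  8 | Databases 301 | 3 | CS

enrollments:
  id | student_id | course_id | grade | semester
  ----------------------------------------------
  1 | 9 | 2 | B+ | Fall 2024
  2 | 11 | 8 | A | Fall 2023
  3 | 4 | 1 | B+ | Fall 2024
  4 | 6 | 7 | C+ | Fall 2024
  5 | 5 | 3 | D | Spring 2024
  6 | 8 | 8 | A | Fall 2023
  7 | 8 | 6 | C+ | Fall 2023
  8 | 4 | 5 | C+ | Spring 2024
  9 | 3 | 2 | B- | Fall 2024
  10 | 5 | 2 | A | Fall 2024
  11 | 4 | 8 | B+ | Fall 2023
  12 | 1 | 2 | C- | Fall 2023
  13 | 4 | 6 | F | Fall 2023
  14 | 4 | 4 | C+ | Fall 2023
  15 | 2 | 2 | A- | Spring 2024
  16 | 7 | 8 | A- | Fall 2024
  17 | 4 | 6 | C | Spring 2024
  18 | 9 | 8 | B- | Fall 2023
SELECT COUNT(*) FROM students WHERE gpa <= 2.93

Execution result:
5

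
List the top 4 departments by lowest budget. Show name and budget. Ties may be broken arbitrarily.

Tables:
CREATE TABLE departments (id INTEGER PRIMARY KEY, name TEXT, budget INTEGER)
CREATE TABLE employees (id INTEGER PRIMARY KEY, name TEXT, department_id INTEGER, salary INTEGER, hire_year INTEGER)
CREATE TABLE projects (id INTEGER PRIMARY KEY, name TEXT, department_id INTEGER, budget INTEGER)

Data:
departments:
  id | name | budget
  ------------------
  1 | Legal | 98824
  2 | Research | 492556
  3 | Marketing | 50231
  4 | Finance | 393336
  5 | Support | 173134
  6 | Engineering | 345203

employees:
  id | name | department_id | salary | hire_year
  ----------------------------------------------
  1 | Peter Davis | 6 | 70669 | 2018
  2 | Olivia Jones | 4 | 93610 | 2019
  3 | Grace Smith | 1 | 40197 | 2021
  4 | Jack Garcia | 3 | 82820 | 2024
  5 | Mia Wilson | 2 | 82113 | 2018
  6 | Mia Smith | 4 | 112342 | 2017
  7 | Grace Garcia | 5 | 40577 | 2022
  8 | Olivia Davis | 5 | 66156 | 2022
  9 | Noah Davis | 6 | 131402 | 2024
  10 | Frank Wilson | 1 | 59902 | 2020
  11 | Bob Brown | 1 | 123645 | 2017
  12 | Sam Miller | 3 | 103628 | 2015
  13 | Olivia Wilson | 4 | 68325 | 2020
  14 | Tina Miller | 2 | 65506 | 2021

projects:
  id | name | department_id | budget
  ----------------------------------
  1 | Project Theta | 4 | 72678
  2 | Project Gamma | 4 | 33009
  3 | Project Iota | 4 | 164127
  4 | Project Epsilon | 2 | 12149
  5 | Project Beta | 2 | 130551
SELECT name, budget FROM departments ORDER BY budget ASC LIMIT 4

Execution result:
name | budget
Marketing | 50231
Legal | 98824
Support | 173134
Engineering | 345203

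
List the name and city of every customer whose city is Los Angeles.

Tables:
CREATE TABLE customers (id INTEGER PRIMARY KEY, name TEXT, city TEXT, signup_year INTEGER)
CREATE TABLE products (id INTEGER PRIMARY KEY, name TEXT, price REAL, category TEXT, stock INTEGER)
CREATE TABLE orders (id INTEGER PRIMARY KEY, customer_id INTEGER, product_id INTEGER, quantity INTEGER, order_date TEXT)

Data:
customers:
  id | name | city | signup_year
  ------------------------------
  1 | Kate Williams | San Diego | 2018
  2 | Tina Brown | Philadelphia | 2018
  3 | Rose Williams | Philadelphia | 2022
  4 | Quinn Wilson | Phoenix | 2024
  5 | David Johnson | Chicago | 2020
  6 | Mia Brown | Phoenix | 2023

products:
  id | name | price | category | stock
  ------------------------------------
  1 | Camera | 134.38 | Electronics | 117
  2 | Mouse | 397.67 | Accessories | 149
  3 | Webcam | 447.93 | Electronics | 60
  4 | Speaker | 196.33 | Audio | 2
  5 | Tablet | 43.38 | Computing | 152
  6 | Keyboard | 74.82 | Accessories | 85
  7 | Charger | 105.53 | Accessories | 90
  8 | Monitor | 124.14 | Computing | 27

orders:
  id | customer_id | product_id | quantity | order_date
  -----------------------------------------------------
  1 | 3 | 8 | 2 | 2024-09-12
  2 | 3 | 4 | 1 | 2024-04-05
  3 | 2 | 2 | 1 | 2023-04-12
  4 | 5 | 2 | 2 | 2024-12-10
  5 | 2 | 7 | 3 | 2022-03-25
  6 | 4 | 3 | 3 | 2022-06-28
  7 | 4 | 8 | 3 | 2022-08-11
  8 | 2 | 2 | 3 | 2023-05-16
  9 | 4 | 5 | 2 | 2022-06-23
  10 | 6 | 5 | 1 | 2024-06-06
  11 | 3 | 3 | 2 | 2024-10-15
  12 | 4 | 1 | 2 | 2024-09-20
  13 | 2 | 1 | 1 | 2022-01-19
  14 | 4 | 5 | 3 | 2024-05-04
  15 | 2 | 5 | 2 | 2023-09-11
SELECT name, city FROM customers WHERE city = 'Los Angeles'

Execution result:
(no rows)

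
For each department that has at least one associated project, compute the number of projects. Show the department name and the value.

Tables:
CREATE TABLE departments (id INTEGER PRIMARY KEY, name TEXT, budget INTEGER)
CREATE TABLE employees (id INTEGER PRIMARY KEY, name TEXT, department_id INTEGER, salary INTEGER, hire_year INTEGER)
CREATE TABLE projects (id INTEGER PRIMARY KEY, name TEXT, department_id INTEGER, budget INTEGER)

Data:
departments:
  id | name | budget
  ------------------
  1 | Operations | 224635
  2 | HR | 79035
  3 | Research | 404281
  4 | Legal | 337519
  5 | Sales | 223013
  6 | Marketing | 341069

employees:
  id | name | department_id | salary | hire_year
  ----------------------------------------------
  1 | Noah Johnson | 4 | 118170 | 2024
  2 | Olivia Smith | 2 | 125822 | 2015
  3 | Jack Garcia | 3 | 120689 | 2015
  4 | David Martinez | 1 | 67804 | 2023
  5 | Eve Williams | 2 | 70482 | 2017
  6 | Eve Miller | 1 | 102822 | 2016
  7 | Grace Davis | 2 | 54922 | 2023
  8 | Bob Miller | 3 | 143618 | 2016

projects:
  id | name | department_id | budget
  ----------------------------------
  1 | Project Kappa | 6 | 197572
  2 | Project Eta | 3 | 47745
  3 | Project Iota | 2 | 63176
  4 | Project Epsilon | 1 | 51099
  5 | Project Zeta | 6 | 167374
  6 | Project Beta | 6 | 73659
SELECT p.name, COUNT(*) AS n FROM projects c JOIN departments p ON c.department_id = p.id GROUP BY p.id, p.name

Execution result:
name | n
Operations | 1
HR | 1
Research | 1
Marketing | 3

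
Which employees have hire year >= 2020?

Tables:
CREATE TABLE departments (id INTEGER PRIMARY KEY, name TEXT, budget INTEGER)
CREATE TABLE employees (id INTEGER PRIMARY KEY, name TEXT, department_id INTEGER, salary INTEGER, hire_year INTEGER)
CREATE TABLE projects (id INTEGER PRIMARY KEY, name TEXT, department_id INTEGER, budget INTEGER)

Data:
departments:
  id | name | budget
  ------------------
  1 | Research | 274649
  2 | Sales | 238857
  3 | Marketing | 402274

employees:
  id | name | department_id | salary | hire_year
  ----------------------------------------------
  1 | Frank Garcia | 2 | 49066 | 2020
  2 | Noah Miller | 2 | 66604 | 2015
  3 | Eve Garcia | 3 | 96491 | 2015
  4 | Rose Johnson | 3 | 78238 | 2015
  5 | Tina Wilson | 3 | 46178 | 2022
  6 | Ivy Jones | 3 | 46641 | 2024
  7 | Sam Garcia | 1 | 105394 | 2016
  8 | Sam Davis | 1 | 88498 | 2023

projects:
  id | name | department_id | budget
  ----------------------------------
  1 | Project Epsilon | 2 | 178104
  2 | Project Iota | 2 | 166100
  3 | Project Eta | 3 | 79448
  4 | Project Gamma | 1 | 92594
SELECT name, hire_year FROM employees WHERE hire_year >= 2020

Execution result:
name | hire_year
Frank Garcia | 2020
Tina Wilson | 2022
Ivy Jones | 2024
Sam Davis | 2023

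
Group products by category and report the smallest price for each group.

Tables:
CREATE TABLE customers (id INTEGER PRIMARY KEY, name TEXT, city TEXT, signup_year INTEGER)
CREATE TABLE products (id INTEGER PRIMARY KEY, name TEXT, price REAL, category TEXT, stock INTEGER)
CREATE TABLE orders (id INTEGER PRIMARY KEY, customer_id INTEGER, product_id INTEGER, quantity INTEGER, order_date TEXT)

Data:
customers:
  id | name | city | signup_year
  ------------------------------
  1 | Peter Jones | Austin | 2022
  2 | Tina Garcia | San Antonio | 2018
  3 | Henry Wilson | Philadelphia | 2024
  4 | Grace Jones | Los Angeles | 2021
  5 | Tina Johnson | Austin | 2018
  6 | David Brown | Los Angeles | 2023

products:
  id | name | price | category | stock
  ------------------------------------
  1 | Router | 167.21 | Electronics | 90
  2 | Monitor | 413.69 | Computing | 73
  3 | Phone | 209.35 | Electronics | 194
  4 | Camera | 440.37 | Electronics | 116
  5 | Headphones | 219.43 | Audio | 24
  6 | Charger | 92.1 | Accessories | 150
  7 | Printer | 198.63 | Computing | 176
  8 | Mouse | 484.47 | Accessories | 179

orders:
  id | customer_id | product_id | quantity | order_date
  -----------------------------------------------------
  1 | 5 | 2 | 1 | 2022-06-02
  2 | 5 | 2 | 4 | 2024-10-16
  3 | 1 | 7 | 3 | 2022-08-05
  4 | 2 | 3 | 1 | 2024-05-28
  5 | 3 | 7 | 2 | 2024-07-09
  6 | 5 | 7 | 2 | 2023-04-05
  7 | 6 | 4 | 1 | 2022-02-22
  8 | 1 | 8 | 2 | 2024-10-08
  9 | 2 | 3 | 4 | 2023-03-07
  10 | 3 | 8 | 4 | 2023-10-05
SELECT category, MIN(price) AS min_price FROM products GROUP BY category

Execution result:
category | min_price
Accessories | 92.10
Audio | 219.43
Computing | 198.63
Electronics | 167.21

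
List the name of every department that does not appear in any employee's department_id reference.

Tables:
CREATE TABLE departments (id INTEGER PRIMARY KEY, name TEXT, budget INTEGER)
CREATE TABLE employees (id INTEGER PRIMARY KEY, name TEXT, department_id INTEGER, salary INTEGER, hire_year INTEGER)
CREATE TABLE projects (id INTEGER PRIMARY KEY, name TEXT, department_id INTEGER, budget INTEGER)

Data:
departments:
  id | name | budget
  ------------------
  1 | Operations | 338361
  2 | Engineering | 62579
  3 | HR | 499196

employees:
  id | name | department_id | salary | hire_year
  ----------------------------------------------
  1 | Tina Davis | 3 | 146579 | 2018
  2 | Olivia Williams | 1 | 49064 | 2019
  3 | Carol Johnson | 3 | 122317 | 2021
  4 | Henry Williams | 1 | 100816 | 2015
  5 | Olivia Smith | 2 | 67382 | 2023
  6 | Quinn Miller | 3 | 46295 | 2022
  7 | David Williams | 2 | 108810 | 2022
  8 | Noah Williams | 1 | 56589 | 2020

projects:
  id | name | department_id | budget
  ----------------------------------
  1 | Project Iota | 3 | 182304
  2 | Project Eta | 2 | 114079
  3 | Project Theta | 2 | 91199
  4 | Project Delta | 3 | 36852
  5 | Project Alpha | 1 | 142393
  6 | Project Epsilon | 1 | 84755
SELECT p.name FROM departments p LEFT JOIN employees c ON c.department_id = p.id WHERE c.id IS NULL

Execution result:
(no rows)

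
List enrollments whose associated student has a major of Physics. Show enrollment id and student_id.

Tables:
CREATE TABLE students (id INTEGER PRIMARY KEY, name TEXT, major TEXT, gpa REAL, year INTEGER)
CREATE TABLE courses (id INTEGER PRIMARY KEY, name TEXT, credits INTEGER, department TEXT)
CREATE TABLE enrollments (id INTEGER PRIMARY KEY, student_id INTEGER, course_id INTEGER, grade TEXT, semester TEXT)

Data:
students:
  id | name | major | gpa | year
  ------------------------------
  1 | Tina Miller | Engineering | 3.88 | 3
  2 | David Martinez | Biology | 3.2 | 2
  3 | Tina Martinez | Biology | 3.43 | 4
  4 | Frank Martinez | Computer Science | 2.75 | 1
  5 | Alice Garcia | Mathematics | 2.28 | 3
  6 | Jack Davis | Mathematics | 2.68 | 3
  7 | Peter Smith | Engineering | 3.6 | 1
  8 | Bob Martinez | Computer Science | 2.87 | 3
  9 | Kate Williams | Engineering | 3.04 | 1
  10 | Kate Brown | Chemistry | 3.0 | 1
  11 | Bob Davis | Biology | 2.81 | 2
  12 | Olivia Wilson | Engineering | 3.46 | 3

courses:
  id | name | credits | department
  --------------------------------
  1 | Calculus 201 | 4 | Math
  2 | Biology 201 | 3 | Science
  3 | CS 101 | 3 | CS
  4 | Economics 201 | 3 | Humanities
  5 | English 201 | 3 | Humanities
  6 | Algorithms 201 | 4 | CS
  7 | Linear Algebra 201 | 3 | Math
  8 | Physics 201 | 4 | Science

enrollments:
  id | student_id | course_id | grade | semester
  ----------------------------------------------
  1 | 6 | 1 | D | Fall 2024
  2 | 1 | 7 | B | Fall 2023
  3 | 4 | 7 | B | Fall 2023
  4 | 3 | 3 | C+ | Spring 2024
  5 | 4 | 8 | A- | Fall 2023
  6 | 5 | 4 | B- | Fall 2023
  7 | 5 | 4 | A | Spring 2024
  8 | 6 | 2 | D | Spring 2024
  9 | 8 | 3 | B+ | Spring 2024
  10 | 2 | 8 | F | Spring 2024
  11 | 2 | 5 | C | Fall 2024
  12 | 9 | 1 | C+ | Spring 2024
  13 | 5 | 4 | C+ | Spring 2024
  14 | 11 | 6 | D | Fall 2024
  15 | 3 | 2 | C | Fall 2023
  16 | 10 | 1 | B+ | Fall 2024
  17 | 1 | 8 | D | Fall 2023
SELECT id, student_id FROM enrollments WHERE student_id IN (SELECT id FROM students WHERE major = 'Physics')

Execution result:
(no rows)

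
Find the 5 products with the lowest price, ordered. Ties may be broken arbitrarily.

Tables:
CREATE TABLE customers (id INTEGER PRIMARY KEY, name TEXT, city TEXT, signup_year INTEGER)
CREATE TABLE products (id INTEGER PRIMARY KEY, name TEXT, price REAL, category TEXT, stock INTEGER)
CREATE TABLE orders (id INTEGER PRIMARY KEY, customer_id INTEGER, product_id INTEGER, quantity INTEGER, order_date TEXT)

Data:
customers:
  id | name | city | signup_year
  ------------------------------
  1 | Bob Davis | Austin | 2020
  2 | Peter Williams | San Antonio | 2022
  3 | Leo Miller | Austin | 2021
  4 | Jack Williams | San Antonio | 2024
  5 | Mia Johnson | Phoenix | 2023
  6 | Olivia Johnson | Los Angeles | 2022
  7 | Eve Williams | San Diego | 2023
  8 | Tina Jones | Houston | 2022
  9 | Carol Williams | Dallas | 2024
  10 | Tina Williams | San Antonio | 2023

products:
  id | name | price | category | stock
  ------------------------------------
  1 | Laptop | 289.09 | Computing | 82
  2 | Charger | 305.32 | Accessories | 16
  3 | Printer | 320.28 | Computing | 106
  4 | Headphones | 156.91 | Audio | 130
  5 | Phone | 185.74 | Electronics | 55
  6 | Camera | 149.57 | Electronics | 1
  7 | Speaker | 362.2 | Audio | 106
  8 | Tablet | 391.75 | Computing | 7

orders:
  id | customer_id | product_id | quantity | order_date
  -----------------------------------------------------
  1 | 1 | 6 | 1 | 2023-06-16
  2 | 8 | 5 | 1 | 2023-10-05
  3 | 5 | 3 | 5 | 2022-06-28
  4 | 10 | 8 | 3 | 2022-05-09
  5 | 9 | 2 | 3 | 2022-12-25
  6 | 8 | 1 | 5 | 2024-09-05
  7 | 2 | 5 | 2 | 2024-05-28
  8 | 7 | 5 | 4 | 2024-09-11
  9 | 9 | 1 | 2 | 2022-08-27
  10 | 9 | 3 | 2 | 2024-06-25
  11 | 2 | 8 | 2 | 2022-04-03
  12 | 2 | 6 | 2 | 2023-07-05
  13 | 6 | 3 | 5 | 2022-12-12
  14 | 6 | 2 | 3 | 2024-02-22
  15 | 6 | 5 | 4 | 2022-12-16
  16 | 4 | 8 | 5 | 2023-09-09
SELECT name, price FROM products ORDER BY price ASC LIMIT 5

Execution result:
name | price
Camera | 149.57
Headphones | 156.91
Phone | 185.74
Laptop | 289.09
Charger | 305.32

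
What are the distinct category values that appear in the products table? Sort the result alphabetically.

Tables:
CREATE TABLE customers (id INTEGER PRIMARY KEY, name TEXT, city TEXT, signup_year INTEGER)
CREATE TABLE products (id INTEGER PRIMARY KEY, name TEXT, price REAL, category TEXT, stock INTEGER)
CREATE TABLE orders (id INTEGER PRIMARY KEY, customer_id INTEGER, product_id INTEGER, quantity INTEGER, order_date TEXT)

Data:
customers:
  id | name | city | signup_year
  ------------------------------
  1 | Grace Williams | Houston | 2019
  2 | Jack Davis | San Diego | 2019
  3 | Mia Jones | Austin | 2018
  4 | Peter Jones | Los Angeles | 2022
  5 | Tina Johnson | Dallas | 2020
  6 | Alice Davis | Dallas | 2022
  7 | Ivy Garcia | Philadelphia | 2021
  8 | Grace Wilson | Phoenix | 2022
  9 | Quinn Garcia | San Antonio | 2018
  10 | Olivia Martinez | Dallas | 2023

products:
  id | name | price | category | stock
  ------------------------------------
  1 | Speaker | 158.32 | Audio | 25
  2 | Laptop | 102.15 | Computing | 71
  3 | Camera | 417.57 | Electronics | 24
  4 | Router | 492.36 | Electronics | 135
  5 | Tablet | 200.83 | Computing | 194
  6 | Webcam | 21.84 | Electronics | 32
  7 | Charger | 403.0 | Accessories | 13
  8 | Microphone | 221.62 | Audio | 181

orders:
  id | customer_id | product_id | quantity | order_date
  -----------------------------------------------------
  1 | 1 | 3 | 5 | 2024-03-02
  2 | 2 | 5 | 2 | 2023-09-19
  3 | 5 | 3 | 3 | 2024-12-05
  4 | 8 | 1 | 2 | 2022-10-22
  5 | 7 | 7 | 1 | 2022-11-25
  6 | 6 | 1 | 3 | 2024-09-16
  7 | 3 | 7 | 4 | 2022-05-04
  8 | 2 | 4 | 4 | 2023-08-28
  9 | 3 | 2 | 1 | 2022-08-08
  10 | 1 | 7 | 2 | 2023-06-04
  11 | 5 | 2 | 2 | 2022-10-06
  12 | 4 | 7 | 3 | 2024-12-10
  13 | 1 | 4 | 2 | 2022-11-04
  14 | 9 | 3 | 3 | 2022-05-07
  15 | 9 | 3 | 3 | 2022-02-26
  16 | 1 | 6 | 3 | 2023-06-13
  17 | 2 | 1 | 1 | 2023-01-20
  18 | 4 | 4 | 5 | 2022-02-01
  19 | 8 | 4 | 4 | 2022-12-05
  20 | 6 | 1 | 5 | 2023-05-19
SELECT DISTINCT category FROM products ORDER BY category

Execution result:
category
Accessories
Audio
Computing
Electronics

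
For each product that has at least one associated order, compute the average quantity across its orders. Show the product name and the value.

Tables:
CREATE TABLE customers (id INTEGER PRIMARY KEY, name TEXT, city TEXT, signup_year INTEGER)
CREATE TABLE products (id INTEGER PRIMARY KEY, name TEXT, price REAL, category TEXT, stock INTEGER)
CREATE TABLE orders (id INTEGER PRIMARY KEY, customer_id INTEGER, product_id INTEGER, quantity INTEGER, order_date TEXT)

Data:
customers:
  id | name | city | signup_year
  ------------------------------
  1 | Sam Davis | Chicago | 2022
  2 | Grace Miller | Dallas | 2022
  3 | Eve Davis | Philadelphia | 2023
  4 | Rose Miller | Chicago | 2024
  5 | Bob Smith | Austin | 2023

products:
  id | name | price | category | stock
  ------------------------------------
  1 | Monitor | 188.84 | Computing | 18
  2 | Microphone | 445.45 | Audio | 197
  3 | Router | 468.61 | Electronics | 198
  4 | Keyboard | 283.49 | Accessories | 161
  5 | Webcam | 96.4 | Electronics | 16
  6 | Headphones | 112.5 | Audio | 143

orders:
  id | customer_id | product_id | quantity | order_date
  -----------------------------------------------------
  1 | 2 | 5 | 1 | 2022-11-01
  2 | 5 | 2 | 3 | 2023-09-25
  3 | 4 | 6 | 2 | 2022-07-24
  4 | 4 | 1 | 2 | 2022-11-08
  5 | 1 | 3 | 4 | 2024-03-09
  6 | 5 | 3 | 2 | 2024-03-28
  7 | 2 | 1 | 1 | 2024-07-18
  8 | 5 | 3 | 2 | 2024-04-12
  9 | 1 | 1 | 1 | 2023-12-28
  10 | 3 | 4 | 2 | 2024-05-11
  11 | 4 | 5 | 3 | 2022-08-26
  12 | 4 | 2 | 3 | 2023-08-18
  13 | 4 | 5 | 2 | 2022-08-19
SELECT p.name, AVG(c.quantity) AS avg_quantity FROM orders c JOIN products p ON c.product_id = p.id GROUP BY p.id, p.name

Execution result:
name | avg_quantity
Monitor | 1.33
Microphone | 3.00
Router | 2.67
Keyboard | 2.00
Webcam | 2.00
Headphones | 2.00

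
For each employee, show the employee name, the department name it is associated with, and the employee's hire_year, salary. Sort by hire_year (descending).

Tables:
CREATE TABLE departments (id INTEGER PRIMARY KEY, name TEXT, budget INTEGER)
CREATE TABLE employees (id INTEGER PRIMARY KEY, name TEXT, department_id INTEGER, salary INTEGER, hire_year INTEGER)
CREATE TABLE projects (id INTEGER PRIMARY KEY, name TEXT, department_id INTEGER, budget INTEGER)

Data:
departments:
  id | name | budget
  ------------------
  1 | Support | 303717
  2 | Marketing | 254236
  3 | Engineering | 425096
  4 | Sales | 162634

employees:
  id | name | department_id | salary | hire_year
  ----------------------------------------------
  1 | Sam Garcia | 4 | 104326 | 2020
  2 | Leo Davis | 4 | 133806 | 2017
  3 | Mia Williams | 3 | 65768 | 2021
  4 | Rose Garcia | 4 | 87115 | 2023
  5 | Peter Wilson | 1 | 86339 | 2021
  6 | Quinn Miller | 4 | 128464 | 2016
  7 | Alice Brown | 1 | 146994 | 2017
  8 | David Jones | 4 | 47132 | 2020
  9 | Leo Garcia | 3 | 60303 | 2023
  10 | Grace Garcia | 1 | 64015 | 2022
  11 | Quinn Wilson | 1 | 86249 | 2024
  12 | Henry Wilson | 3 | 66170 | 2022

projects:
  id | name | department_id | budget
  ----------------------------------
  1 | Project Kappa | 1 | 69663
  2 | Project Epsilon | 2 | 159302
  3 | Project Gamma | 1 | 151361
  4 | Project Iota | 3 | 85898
SELECT c.name, p.name AS department, c.hire_year, c.salary FROM employees c JOIN departments p ON c.department_id = p.id ORDER BY c.hire_year DESC

Execution result:
name | department | hire_year | salary
Quinn Wilson | Support | 2024 | 86249
Rose Garcia | Sales | 2023 | 87115
Leo Garcia | Engineering | 2023 | 60303
Grace Garcia | Support | 2022 | 64015
Henry Wilson | Engineering | 2022 | 66170
Mia Williams | Engineering | 2021 | 65768
Peter Wilson | Support | 2021 | 86339
Sam Garcia | Sales | 2020 | 104326
David Jones | Sales | 2020 | 47132
Leo Davis | Sales | 2017 | 133806
Alice Brown | Support | 2017 | 146994
Quinn Miller | Sales | 2016 | 128464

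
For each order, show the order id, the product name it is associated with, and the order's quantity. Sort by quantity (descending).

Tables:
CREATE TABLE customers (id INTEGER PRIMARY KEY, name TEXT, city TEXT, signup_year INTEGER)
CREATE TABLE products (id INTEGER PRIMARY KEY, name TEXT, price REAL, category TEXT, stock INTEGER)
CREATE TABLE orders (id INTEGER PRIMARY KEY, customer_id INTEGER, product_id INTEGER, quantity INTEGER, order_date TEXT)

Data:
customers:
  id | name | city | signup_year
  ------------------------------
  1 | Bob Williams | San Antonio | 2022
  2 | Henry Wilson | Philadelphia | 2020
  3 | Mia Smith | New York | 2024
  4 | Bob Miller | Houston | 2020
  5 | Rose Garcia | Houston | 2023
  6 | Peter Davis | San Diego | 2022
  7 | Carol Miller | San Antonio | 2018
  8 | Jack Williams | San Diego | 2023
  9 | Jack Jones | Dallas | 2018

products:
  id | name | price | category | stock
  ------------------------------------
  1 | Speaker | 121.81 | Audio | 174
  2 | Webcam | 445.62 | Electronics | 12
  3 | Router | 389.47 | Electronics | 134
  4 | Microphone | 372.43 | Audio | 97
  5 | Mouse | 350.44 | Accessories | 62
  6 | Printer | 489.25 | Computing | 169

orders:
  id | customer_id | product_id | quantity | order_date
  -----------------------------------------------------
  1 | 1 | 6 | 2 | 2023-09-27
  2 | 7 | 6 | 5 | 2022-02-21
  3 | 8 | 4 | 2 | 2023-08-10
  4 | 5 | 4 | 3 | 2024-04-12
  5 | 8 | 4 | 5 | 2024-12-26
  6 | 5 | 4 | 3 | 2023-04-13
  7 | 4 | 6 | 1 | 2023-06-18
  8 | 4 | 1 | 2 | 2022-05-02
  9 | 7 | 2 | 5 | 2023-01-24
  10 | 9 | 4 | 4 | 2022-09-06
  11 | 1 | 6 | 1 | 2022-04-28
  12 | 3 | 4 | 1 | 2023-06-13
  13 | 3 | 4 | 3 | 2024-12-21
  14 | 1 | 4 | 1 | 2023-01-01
SELECT c.id, p.name AS product, c.quantity FROM orders c JOIN products p ON c.product_id = p.id ORDER BY c.quantity DESC

Execution result:
id | product | quantity
2 | Printer | 5
5 | Microphone | 5
9 | Webcam | 5
10 | Microphone | 4
4 | Microphone | 3
6 | Microphone | 3
13 | Microphone | 3
1 | Printer | 2
3 | Microphone | 2
8 | Speaker | 2
7 | Printer | 1
11 | Printer | 1
12 | Microphone | 1
14 | Microphone | 1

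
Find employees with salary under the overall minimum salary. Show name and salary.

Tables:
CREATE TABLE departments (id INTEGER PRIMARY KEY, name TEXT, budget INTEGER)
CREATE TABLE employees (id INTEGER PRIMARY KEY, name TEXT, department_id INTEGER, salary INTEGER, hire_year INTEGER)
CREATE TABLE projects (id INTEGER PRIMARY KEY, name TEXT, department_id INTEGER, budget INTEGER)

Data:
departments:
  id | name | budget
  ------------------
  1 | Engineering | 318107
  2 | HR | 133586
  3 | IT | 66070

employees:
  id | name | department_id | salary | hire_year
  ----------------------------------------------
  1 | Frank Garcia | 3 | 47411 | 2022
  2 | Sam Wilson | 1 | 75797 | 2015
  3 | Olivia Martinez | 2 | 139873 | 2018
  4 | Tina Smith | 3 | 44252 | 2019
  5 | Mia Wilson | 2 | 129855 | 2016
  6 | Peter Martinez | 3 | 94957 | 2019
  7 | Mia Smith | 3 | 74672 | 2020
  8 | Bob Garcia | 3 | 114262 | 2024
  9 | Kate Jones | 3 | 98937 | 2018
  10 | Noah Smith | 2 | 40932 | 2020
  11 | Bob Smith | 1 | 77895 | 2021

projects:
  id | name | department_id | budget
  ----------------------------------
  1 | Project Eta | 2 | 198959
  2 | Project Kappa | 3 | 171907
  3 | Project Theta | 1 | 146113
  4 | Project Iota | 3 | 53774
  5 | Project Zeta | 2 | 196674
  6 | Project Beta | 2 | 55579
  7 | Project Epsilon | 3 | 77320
SELECT name, salary FROM employees WHERE salary < (SELECT MIN(salary) FROM employees)

Execution result:
(no rows)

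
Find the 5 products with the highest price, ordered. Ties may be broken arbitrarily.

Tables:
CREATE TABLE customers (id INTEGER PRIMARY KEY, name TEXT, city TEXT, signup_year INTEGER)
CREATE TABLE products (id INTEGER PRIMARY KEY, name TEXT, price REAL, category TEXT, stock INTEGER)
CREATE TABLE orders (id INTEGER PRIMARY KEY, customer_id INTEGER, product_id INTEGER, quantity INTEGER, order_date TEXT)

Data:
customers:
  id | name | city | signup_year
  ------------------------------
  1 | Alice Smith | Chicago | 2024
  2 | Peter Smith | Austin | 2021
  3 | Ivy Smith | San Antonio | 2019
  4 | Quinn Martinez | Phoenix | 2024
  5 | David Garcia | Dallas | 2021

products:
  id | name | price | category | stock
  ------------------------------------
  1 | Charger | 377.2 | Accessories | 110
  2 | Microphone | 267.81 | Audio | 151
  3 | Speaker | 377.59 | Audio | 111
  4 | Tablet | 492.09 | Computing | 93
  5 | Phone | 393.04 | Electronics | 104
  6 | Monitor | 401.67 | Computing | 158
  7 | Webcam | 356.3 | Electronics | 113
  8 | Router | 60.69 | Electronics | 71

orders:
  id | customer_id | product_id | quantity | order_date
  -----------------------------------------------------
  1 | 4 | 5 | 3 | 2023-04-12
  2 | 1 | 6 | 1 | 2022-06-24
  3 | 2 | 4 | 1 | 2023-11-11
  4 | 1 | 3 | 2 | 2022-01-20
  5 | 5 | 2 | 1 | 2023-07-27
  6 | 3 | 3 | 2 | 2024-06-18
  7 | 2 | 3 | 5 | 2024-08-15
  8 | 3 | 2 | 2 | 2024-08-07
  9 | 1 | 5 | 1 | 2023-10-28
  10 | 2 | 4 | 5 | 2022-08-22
SELECT name, price FROM products ORDER BY price DESC LIMIT 5

Execution result:
name | price
Tablet | 492.09
Monitor | 401.67
Phone | 393.04
Speaker | 377.59
Charger | 377.20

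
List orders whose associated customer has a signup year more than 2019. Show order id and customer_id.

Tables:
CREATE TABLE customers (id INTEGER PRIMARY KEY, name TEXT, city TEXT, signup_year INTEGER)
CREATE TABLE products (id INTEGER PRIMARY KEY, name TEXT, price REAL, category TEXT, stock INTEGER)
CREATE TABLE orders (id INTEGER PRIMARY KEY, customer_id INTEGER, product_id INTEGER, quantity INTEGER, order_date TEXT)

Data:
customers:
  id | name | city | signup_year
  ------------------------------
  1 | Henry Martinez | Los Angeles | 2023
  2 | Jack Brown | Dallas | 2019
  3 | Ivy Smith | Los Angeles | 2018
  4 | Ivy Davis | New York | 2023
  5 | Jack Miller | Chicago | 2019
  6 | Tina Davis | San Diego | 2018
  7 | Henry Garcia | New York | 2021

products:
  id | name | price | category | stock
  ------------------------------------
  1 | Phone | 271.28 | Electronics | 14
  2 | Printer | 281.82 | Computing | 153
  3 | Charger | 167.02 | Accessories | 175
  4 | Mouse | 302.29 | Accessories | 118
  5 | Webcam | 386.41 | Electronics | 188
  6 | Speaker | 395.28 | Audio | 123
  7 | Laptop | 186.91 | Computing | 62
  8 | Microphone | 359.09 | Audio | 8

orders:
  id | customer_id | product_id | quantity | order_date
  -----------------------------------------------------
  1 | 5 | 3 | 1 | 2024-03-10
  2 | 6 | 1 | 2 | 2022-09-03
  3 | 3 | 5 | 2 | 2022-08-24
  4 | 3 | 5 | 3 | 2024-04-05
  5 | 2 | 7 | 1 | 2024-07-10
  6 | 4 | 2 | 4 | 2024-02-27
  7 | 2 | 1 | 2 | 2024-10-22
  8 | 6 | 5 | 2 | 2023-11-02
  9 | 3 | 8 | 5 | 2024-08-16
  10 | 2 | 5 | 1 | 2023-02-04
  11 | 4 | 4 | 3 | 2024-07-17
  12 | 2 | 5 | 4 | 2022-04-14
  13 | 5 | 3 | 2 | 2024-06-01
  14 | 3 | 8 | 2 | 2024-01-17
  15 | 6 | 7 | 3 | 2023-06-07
SELECT id, customer_id FROM orders WHERE customer_id IN (SELECT id FROM customers WHERE signup_year > 2019)

Execution result:
id | customer_id
6 | 4
11 | 4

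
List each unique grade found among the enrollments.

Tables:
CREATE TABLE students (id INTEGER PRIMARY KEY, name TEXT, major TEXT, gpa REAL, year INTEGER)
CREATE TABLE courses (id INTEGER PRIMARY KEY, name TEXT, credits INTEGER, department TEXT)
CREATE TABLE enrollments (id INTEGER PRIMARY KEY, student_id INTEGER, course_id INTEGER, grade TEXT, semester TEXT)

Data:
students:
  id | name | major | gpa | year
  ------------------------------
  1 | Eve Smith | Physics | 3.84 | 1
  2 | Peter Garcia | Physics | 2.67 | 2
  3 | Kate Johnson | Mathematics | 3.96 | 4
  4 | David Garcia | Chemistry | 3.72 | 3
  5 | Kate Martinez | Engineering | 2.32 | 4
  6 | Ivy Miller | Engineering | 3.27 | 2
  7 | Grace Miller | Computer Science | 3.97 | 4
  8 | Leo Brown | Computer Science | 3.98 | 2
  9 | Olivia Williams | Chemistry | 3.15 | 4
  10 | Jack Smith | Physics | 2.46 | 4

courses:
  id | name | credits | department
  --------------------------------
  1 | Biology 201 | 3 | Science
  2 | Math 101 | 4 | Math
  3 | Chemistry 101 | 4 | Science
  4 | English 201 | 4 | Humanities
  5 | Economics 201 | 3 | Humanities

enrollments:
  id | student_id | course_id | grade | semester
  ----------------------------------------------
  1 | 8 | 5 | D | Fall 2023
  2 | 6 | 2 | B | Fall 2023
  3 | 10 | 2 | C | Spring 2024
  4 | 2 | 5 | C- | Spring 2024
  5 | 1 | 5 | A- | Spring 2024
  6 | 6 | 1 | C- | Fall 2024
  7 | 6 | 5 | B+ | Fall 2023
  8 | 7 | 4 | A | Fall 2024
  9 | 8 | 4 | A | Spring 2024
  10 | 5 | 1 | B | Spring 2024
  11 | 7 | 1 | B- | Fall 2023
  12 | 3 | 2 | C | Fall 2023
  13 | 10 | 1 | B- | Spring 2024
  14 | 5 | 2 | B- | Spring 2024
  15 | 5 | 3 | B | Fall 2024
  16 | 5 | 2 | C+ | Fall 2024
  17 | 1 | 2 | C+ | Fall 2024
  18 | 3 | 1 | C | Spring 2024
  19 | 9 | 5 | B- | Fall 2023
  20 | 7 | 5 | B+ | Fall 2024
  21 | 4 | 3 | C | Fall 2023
SELECT DISTINCT grade FROM enrollments

Execution result:
grade
D
B
C
C-
A-
B+
A
B-
C+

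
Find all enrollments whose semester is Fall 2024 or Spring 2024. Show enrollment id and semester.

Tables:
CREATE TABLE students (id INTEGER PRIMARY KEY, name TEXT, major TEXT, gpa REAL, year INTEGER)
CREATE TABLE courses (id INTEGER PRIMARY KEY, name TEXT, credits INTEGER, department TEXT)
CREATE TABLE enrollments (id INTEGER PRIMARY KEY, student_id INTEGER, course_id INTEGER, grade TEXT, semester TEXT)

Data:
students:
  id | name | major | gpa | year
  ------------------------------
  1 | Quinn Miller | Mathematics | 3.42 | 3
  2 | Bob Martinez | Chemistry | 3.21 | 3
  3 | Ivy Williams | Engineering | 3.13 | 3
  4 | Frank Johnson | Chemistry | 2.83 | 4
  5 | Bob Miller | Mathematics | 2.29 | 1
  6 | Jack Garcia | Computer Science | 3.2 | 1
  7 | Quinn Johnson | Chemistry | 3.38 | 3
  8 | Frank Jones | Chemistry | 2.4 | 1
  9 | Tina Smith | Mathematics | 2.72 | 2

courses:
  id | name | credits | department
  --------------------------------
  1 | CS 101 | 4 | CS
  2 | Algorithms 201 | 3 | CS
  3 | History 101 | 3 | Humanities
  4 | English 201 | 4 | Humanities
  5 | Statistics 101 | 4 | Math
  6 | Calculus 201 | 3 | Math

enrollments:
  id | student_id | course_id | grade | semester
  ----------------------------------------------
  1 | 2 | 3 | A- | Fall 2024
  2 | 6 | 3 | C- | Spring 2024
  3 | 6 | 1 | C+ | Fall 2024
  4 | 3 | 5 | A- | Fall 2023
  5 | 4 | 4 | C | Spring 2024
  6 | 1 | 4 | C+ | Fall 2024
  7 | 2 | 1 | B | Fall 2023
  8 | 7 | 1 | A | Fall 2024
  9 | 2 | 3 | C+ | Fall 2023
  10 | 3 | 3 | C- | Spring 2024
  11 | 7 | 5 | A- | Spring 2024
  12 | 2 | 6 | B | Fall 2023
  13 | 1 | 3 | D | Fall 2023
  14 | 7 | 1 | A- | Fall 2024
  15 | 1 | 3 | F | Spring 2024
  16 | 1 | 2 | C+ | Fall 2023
SELECT id, semester FROM enrollments WHERE semester IN ('Fall 2024', 'Spring 2024')

Execution result:
id | semester
1 | Fall 2024
2 | Spring 2024
3 | Fall 2024
5 | Spring 2024
6 | Fall 2024
8 | Fall 2024
10 | Spring 2024
11 | Spring 2024
14 | Fall 2024
15 | Spring 2024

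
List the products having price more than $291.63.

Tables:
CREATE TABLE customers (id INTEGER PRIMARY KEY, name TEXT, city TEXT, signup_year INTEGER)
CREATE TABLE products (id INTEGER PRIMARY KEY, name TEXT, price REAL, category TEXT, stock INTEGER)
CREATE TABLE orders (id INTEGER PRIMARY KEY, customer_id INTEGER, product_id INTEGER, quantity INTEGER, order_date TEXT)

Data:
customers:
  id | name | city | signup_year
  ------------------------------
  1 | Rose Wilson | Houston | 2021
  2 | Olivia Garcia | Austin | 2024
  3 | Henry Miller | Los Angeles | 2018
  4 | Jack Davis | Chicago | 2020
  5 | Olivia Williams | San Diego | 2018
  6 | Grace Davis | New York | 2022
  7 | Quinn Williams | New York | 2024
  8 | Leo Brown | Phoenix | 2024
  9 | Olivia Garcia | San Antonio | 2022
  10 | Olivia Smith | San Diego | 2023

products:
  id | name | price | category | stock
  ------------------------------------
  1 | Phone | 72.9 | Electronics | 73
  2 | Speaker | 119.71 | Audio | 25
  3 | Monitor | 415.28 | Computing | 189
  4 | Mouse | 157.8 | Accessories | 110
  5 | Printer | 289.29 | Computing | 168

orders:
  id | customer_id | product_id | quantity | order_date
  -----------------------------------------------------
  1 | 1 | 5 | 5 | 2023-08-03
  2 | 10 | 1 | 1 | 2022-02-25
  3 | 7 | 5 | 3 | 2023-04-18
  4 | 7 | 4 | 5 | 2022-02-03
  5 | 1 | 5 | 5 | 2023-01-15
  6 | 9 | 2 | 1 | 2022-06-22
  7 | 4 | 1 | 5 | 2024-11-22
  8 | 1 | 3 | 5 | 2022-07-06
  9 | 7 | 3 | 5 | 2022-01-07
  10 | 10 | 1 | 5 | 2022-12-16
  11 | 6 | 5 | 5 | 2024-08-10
SELECT name, price FROM products WHERE price > 291.63

Execution result:
name | price
Monitor | 415.28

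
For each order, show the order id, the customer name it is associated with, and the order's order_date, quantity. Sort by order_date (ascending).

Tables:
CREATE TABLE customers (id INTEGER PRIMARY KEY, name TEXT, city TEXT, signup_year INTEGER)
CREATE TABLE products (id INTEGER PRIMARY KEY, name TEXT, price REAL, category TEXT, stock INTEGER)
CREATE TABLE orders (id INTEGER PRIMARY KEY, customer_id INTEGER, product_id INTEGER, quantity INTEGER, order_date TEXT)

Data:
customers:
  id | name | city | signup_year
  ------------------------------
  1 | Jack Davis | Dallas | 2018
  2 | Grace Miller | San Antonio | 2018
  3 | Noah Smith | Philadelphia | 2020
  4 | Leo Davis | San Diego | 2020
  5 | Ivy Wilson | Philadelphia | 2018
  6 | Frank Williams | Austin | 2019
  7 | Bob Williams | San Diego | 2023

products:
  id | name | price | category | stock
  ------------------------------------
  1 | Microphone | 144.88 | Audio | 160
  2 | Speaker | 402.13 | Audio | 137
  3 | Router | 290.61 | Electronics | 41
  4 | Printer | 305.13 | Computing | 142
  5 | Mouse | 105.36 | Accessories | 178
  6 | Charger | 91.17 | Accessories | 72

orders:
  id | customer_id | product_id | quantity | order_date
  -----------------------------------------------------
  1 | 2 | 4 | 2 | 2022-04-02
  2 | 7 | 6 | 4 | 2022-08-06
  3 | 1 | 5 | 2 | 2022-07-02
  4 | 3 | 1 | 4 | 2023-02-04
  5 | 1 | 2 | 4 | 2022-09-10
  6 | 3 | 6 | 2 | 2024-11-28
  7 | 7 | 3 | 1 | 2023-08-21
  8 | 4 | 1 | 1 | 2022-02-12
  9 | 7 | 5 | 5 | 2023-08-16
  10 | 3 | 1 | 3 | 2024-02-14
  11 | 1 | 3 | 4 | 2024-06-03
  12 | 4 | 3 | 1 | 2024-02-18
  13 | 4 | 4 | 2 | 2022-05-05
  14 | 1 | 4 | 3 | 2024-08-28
SELECT c.id, p.name AS customer, c.order_date, c.quantity FROM orders c JOIN customers p ON c.customer_id = p.id ORDER BY c.order_date ASC

Execution result:
id | customer | order_date | quantity
8 | Leo Davis | 2022-02-12 | 1
1 | Grace Miller | 2022-04-02 | 2
13 | Leo Davis | 2022-05-05 | 2
3 | Jack Davis | 2022-07-02 | 2
2 | Bob Williams | 2022-08-06 | 4
5 | Jack Davis | 2022-09-10 | 4
4 | Noah Smith | 2023-02-04 | 4
9 | Bob Williams | 2023-08-16 | 5
7 | Bob Williams | 2023-08-21 | 1
10 | Noah Smith | 2024-02-14 | 3
12 | Leo Davis | 2024-02-18 | 1
11 | Jack Davis | 2024-06-03 | 4
14 | Jack Davis | 2024-08-28 | 3
6 | Noah Smith | 2024-11-28 | 2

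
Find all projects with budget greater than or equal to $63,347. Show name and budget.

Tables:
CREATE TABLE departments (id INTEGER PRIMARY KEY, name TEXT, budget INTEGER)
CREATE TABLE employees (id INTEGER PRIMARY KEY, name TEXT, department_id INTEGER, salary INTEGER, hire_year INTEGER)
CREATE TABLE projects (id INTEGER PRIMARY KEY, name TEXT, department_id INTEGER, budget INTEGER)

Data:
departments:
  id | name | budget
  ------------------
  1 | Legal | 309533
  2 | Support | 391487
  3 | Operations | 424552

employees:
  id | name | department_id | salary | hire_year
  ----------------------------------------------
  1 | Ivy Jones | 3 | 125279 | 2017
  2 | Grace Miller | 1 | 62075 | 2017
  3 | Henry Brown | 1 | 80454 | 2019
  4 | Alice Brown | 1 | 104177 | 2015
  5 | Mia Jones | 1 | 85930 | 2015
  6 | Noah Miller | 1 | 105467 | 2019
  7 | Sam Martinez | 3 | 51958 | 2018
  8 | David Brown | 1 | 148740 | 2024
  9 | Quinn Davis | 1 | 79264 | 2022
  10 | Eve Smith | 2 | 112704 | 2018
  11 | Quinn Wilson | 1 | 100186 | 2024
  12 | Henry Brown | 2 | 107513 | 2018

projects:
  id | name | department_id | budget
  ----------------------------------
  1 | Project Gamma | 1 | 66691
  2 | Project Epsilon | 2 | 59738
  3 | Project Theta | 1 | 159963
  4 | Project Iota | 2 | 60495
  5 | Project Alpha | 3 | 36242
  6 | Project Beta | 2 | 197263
SELECT name, budget FROM projects WHERE budget >= 63347

Execution result:
name | budget
Project Gamma | 66691
Project Theta | 159963
Project Beta | 197263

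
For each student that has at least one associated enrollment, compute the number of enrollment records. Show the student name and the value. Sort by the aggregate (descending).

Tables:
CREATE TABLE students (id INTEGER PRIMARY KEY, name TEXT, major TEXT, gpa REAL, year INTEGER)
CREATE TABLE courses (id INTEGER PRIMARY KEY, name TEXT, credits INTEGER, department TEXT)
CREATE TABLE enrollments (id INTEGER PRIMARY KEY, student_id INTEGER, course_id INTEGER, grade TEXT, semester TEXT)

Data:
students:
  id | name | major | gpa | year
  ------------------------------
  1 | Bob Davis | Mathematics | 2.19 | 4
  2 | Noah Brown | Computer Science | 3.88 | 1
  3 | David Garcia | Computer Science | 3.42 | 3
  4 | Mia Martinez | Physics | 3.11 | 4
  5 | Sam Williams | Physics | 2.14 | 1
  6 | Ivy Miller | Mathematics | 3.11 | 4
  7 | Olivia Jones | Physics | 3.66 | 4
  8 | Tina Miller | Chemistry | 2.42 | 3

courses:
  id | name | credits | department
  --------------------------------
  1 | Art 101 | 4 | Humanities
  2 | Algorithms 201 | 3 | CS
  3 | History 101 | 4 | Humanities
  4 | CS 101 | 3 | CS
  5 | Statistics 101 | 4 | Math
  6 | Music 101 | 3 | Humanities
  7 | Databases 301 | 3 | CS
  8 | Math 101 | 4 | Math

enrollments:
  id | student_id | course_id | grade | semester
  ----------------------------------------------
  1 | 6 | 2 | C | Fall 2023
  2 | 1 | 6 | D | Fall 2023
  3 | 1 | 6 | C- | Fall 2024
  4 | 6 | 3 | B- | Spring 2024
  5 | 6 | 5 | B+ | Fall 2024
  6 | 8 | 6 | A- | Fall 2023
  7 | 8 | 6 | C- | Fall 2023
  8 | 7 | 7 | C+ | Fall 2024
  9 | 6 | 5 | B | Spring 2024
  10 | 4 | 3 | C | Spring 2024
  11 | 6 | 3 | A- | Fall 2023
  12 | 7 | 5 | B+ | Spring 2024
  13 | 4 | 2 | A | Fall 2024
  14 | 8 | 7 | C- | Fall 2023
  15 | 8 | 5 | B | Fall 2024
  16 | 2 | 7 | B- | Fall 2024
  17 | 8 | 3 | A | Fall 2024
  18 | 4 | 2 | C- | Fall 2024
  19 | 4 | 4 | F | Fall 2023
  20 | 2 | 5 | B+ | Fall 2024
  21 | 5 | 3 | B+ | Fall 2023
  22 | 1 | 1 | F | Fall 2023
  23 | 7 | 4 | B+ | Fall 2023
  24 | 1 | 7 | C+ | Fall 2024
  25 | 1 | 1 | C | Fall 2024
SELECT p.name, COUNT(*) AS n FROM enrollments c JOIN students p ON c.student_id = p.id GROUP BY p.id, p.name ORDER BY n DESC

Execution result:
name | n
Bob Davis | 5
Ivy Miller | 5
Tina Miller | 5
Mia Martinez | 4
Olivia Jones | 3
Noah Brown | 2
Sam Williams | 1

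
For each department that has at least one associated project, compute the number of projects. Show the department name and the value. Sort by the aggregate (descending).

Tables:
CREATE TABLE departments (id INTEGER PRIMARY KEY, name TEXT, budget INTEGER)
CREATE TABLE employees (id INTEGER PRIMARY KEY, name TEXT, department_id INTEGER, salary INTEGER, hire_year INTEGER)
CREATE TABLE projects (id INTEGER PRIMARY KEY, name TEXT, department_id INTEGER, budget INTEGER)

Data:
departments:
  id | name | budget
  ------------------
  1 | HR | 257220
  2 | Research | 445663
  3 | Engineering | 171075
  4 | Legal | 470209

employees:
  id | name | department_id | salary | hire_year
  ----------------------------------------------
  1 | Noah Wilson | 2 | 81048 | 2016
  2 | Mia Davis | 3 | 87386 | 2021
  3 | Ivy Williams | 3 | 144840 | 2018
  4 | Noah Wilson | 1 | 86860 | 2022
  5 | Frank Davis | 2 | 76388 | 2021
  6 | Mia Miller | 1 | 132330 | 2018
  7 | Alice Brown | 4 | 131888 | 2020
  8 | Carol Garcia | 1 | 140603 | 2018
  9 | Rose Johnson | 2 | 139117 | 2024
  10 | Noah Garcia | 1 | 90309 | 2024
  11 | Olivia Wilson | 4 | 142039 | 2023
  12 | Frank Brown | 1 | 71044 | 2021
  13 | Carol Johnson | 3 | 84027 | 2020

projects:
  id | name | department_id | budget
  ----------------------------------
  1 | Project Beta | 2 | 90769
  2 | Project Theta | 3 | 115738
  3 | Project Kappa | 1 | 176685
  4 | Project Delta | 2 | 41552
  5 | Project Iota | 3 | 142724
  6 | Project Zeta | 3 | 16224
SELECT p.name, COUNT(*) AS n FROM projects c JOIN departments p ON c.department_id = p.id GROUP BY p.id, p.name ORDER BY n DESC

Execution result:
name | n
Engineering | 3
Research | 2
HR | 1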